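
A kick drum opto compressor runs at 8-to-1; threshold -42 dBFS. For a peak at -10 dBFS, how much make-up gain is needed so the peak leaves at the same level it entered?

28 dB

Overshoot 32 dB → 32/8 = 4 dB after compression, so the compressed level is -42 + 4 = -38 dBFS.
Make-up = target − compressed = -10 − (-38) = 28 dB.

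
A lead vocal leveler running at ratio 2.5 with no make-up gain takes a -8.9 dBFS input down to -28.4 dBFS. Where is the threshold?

Input is 32.5 dB above T (since output overshoot × R = input overshoot: (-28.4 − T)·2.5 = -8.9 − T gives T = -41.4 dBFS).
Check: -41.4 + (-8.9 − (-41.4))/2.5 = -41.4 + 13 = -28.4 dBFS. ✓

-41.4 dBFS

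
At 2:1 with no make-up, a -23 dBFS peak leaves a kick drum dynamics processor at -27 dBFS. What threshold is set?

Let T be the threshold. Output overshoot = (input overshoot)/R, so -27 − T = (-23 − T)/2.
2·(-27 − T) = -23 − T → 1·T = -54 − (-23) = -31.
T = -31/1 = -31 dBFS.

-31 dBFS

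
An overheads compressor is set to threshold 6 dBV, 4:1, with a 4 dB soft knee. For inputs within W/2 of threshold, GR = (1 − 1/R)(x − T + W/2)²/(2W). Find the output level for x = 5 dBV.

x − T + W/2 = 5 − 6 + 2 = 1.
GR = (1 − 1/4) × 1² / 8 = 0.75 × 1 / 8 = 0.09375 dB.
Output = 5 − 0.09375 = 4.90625 dBV.

4.90625 dBV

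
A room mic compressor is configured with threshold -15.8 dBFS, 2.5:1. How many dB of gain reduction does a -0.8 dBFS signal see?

Overshoot = -0.8 − (-15.8) = 15 dB.
At 2.5:1, output sits 15/2.5 = 6 dB above threshold.
So the signal is attenuated by 15 − 6 = 9 dB.

9 dB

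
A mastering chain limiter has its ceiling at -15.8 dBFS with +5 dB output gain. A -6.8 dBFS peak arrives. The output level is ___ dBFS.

A brickwall limiter is an ∞:1 compressor: any input above the ceiling is clamped to -15.8 dBFS.
Output gain then adds 5 dB: -15.8 + 5 = -10.8 dBFS.

-10.8 dBFS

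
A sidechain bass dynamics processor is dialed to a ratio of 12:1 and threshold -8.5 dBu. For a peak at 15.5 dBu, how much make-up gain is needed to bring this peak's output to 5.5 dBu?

12 dB

Without make-up, output = threshold + overshoot/12 = -8.5 + 2 = -6.5 dBu.
Gap to target: 12 dB.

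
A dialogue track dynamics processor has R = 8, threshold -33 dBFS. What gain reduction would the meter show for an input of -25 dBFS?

7 dB

Overshoot = -25 − (-33) = 8 dB.
A 8:1 ratio leaves 1 dB of that excess.
Gain reduction = 8 − 1 = 7 dB.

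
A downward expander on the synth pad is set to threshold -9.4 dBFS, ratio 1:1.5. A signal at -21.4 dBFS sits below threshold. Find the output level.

-27.4 dBFS

The input is 12 dB below the -9.4 dBFS threshold.
A 1:1.5 expander multiplies undershoot by 1.5: 12 × 1.5 = 18 dB below threshold.
Output = -9.4 − 18 = -27.4 dBFS.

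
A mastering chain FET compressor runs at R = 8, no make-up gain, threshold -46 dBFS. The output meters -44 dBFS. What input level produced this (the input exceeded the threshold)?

Post-compression overshoot = -44 − (-46) = 2 dB.
Undo the ratio: input overshoot = 2 × 8 = 16 dB, giving input = -30 dBFS.

-30 dBFS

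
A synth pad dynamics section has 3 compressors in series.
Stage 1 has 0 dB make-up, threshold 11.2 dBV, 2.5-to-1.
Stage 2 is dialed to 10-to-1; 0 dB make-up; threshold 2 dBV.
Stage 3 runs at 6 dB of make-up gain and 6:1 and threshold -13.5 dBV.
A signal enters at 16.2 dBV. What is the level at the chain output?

-4.73 dBV

Stage 1: 16.2 dBV is 5 dB over 11.2 dBV; at 2.5:1 that becomes 2 dB over, giving 13.2 dBV.
Stage 2: 11.2 dB above 2 dBV, reduced 10:1 to 1.12 dB above → 3.12 dBV.
Stage 3: 3.12 dBV is 16.62 dB over -13.5 dBV; at 6:1 that becomes 2.77 dB over, giving -10.73 dBV; +6 dB make-up → -4.73 dBV.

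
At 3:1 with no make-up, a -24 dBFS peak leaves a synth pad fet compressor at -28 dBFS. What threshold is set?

-30 dBFS

Input is 6 dB above T (since output overshoot × R = input overshoot: (-28 − T)·3 = -24 − T gives T = -30 dBFS).
Check: -30 + (-24 − (-30))/3 = -30 + 2 = -28 dBFS. ✓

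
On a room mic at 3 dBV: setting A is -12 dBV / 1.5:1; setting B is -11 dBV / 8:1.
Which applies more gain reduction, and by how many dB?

B, by 7.25 dB

A: 15 dB over, compressed to 10 dB over, so 5 dB of GR.
B: 14 dB over, compressed to 1.75 dB over, so 12.25 dB of GR.
Difference: 7.25 dB in favour of B.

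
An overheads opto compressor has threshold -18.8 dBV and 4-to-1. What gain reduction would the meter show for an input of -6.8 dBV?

The signal is 12 dB above threshold.
At 4:1, output sits 12/4 = 3 dB above threshold.
So the signal is attenuated by 12 − 3 = 9 dB.

9 dB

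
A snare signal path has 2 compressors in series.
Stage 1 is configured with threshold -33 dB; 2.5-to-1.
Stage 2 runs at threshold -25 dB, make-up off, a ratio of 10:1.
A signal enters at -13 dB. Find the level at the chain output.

Stage 1: overshoot 20 dB → 20/2.5 = 8 dB → -25 dB.
Stage 2: below threshold (-25 ≤ -25); passes unchanged; output -25 dB.

-25 dB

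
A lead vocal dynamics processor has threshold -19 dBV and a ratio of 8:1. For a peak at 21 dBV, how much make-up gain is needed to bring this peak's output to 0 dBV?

14 dB

Without make-up, output = threshold + overshoot/8 = -19 + 5 = -14 dBV.
Gap to target: 14 dB.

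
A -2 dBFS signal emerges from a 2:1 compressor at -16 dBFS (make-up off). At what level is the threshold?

Gain reduction = -2 − (-16) = 14 dB; output overshoot = GR / (R − 1) = 14 / 1 = 14 dB.
Threshold = output − output overshoot = -16 − 14 = -30 dBFS.

-30 dBFS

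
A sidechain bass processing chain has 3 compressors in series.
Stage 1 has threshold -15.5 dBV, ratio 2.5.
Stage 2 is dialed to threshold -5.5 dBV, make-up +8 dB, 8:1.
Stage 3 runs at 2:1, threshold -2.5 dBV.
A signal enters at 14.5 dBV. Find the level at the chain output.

0.125 dBV

Stage 1: 30 dB above -15.5 dBV, reduced 2.5:1 to 12 dB above → -3.5 dBV.
Stage 2: 2 dB above -5.5 dBV, reduced 8:1 to 0.25 dB above → -5.25 dBV; +8 dB make-up → 2.75 dBV.
Stage 3: 2.75 dBV is 5.25 dB over -2.5 dBV; at 2:1 that becomes 2.625 dB over, giving 0.125 dBV.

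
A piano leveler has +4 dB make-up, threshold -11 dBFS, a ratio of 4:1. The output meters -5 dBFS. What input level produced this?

Stripping the +4 dB make-up gives -9 dBFS at the gain stage.
Post-compression overshoot = -9 − (-11) = 2 dB.
Before 4:1 compression the overshoot was 2 × 4 = 8 dB, so input = -11 + 8 = -3 dBFS.

-3 dBFS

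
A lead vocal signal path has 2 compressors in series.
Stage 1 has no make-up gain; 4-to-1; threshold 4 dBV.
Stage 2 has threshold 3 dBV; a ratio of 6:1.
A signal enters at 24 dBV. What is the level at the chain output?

Stage 1: 20 dB above 4 dBV, reduced 4:1 to 5 dB above → 9 dBV.
Stage 2: overshoot 6 dB → 6/6 = 1 dB → 4 dBV.

4 dBV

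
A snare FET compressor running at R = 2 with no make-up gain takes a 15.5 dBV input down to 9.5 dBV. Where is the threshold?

3.5 dBV

Gain reduction = 15.5 − 9.5 = 6 dB; output overshoot = GR / (R − 1) = 6 / 1 = 6 dB.
Threshold = output − output overshoot = 9.5 − 6 = 3.5 dBV.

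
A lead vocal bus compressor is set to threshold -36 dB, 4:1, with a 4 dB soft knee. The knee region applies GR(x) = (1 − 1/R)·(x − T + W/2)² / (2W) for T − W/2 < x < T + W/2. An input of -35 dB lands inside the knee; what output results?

-35.84375 dB

x − T + W/2 = -35 − (-36) + 2 = 3.
GR = (1 − 1/4) × 3² / 8 = 0.75 × 9 / 8 = 0.84375 dB.
Output = -35 − 0.84375 = -35.84375 dB.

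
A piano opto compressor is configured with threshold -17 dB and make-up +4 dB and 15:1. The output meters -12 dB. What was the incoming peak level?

-2 dB

Stripping the +4 dB make-up gives -16 dB at the gain stage.
The compressed level sits -16 − (-17) = 1 dB over threshold.
Input overshoot = R × output overshoot = 15 dB → input = -17 + 15 = -2 dB.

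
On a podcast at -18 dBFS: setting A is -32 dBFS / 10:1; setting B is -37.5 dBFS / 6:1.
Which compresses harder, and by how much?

A: overshoot 14 dB → output overshoot 1.4 dB → GR 12.6 dB.
B: overshoot 19.5 dB → output overshoot 3.25 dB → GR 16.25 dB.
B reduces 3.65 dB more.

B, by 3.65 dB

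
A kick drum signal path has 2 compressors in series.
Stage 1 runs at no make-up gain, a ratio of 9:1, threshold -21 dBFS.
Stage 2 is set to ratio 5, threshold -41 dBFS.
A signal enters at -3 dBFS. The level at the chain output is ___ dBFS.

-36.6 dBFS

Stage 1: 18 dB above -21 dBFS, reduced 9:1 to 2 dB above → -19 dBFS.
Stage 2: 22 dB above -41 dBFS, reduced 5:1 to 4.4 dB above → -36.6 dBFS.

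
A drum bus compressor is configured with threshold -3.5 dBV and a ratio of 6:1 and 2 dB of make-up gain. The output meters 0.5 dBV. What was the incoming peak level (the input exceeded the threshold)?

8.5 dBV

Before make-up, the level was 0.5 − 2 = -1.5 dBV.
The compressed level sits -1.5 − (-3.5) = 2 dB over threshold.
Undo the ratio: input overshoot = 2 × 6 = 12 dB, giving input = 8.5 dBV.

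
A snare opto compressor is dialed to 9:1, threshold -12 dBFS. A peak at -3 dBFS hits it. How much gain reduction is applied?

8 dB

Overshoot = -3 − (-12) = 9 dB.
A 9:1 ratio leaves 1 dB of that excess.
Gain reduction = 9 − 1 = 8 dB.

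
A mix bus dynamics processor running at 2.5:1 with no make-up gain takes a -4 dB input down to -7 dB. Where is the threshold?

Let T be the threshold. Output overshoot = (input overshoot)/R, so -7 − T = (-4 − T)/2.5.
2.5·(-7 − T) = -4 − T → 1.5·T = -17.5 − (-4) = -13.5.
T = -13.5/1.5 = -9 dB.

-9 dB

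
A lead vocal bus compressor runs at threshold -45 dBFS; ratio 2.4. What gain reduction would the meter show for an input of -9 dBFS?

The signal is 36 dB above threshold.
A 2.4:1 ratio leaves 15 dB of that excess.
GR = overshoot in − overshoot out = 36 − 15 = 21 dB.

21 dB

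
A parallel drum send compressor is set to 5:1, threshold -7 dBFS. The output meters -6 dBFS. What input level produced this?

-2 dBFS

That's 1 dB above the -7 dBFS threshold.
Input overshoot = R × output overshoot = 5 dB → input = -7 + 5 = -2 dBFS.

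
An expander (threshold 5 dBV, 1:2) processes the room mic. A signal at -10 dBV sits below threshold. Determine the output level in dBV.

Below threshold, a 1:2 expander applies gain = (2−1)×(T − x) of attenuation.
(2−1) × 15 = 15 dB, so output = -10 − 15 = -25 dBV.

-25 dBV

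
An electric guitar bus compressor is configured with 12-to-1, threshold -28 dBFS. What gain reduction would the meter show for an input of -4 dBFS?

22 dB

Overshoot = -4 − (-28) = 24 dB.
At 12:1, output sits 24/12 = 2 dB above threshold.
Gain reduction = 24 − 2 = 22 dB.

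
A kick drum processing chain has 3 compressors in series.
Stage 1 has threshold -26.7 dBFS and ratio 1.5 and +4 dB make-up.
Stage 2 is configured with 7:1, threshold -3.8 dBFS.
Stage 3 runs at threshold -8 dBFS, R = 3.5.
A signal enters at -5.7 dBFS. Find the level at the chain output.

Stage 1: 21 dB above -26.7 dBFS, reduced 1.5:1 to 14 dB above → -12.7 dBFS; +4 dB make-up → -8.7 dBFS.
Stage 2: -8.7 dBFS ≤ -3.8 dBFS, so stage 2 doesn't engage; output -8.7 dBFS.
Stage 3: below threshold (-8.7 ≤ -8); passes unchanged; output -8.7 dBFS.

-8.7 dBFS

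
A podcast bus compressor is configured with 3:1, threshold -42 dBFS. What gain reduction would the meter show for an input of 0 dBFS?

28 dB

Overshoot = 0 − (-42) = 42 dB.
After 3:1 compression the overshoot becomes 42/3 = 14 dB.
So the signal is attenuated by 42 − 14 = 28 dB.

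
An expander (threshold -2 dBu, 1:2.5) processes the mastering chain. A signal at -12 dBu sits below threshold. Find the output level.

-27 dBu

The input is 10 dB below the -2 dBu threshold.
A 1:2.5 expander multiplies undershoot by 2.5: 10 × 2.5 = 25 dB below threshold.
Output = -2 − 25 = -27 dBu.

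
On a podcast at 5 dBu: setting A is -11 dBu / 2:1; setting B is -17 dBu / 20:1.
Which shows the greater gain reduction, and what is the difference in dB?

B, by 12.9 dB

A: 16 dB over, compressed to 8 dB over, so 8 dB of GR.
B: 22 dB over, compressed to 1.1 dB over, so 20.9 dB of GR.
Difference: 12.9 dB in favour of B.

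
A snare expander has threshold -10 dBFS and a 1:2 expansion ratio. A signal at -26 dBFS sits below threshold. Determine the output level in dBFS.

Undershoot = (-10) − (-26) = 16 dB.
At 1:2, that expands to 32 dB under threshold.
Output = -10 − 32 = -42 dBFS.

-42 dBFS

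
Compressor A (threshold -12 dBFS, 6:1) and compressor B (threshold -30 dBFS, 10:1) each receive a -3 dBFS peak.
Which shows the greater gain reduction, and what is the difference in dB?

B, by 16.8 dB

A: 9 dB over, compressed to 1.5 dB over, so 7.5 dB of GR.
B: 27 dB over, compressed to 2.7 dB over, so 24.3 dB of GR.
B applies 16.8 dB more gain reduction.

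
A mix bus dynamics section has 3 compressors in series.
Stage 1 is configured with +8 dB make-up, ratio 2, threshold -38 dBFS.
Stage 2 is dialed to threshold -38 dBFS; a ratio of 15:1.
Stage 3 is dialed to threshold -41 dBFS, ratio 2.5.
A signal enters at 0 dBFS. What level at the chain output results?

Stage 1: 38 dB above -38 dBFS, reduced 2:1 to 19 dB above → -19 dBFS; +8 dB make-up → -11 dBFS.
Stage 2: -11 dBFS is 27 dB over -38 dBFS; at 15:1 that becomes 1.8 dB over, giving -36.2 dBFS.
Stage 3: 4.8 dB above -41 dBFS, reduced 2.5:1 to 1.92 dB above → -39.08 dBFS.

-39.08 dBFS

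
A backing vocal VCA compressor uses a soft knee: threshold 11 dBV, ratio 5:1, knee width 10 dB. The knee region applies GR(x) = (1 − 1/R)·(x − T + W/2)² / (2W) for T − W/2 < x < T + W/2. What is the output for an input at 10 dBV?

9.36 dBV

x − T + W/2 = 10 − 11 + 5 = 4.
GR = (1 − 1/5) × 4² / 20 = 0.8 × 16 / 20 = 0.64 dB.
Output = 10 − 0.64 = 9.36 dBV.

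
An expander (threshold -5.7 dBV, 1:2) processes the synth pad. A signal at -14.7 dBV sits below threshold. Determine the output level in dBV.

Below threshold, a 1:2 expander applies gain = (2−1)×(T − x) of attenuation.
(2−1) × 9 = 9 dB, so output = -14.7 − 9 = -23.7 dBV.

-23.7 dBV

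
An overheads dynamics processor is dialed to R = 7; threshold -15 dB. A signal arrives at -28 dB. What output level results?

-28 dB is 13 dB below the -15 dB threshold, so no gain reduction is applied.
Output = input = -28 dB.

-28 dB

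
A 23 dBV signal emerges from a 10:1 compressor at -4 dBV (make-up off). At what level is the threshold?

Let T be the threshold. Output overshoot = (input overshoot)/R, so -4 − T = (23 − T)/10.
10·(-4 − T) = 23 − T → 9·T = -40 − 23 = -63.
T = -63/9 = -7 dBV.

-7 dBV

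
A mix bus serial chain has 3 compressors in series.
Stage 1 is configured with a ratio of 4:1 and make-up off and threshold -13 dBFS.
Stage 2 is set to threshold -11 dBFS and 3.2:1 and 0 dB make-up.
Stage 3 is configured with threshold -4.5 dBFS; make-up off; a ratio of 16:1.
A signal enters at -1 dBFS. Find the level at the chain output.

Stage 1: -1 dBFS is 12 dB over -13 dBFS; at 4:1 that becomes 3 dB over, giving -10 dBFS.
Stage 2: -10 dBFS is 1 dB over -11 dBFS; at 3.2:1 that becomes 0.3125 dB over, giving -10.6875 dBFS.
Stage 3: -10.6875 dBFS is at or below the -4.5 dBFS threshold — no compression; output -10.6875 dBFS.

-10.6875 dBFS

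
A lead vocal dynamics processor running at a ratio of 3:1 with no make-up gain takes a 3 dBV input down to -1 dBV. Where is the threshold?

Let T be the threshold. Output overshoot = (input overshoot)/R, so -1 − T = (3 − T)/3.
3·(-1 − T) = 3 − T → 2·T = -3 − 3 = -6.
T = -6/2 = -3 dBV.

-3 dBV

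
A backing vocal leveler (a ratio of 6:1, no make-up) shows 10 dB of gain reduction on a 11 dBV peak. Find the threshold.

Input is 12 dB above T (since output overshoot × R = input overshoot: (1 − T)·6 = 11 − T gives T = -1 dBV).
Check: -1 + (11 − (-1))/6 = -1 + 2 = 1 dBV. ✓

-1 dBV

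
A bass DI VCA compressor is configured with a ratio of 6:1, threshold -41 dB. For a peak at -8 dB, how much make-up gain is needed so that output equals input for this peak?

The peak compresses to -41 + 33/6 = -35.5 dB.
To reach -8 dB requires -8 − (-35.5) = 27.5 dB of make-up.

27.5 dB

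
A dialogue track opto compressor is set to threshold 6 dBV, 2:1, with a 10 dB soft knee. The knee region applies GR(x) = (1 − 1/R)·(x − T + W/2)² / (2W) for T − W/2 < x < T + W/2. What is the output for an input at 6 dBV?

x − T + W/2 = 6 − 6 + 5 = 5.
GR = (1 − 1/2) × 5² / 20 = 0.5 × 25 / 20 = 0.625 dB.
Output = 6 − 0.625 = 5.375 dBV.

5.375 dBV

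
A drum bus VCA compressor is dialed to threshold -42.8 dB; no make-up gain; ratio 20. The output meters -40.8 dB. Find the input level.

-2.8 dB

Post-compression overshoot = -40.8 − (-42.8) = 2 dB.
Input overshoot = R × output overshoot = 40 dB → input = -42.8 + 40 = -2.8 dB.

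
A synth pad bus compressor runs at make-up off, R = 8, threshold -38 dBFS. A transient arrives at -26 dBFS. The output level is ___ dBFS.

The input is 12 dB above the -38 dBFS threshold.
The 12 dB excess becomes 1.5 dB after 8:1 reduction.
Output = -38 + 1.5 = -36.5 dBFS.

-36.5 dBFS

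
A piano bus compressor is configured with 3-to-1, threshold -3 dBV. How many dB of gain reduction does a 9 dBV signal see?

The signal is 12 dB above threshold.
A 3:1 ratio leaves 4 dB of that excess.
Gain reduction = 12 − 4 = 8 dB.

8 dB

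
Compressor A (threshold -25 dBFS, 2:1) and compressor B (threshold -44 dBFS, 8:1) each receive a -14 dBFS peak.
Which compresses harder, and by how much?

A: GR = 11 − 11/2 = 5.5 dB.
B: GR = 30 − 30/8 = 26.25 dB.
Difference: 20.75 dB in favour of B.

B, by 20.75 dB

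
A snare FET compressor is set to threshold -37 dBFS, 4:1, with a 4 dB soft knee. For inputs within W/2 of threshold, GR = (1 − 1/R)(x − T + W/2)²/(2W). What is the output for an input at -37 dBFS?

x − T + W/2 = -37 − (-37) + 2 = 2.
GR = (1 − 1/4) × 2² / 8 = 0.75 × 4 / 8 = 0.375 dB.
Output = -37 − 0.375 = -37.375 dBFS.

-37.375 dBFS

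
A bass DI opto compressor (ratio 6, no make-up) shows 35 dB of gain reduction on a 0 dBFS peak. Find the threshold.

Input is 42 dB above T (since output overshoot × R = input overshoot: (-35 − T)·6 = 0 − T gives T = -42 dBFS).
Check: -42 + (0 − (-42))/6 = -42 + 7 = -35 dBFS. ✓

-42 dBFS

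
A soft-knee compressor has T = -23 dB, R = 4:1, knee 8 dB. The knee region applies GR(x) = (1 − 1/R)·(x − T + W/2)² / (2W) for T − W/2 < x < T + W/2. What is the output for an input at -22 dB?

x − T + W/2 = -22 − (-23) + 4 = 5.
GR = (1 − 1/4) × 5² / 16 = 0.75 × 25 / 16 = 1.171875 dB.
Output = -22 − 1.171875 = -23.171875 dB.

-23.171875 dB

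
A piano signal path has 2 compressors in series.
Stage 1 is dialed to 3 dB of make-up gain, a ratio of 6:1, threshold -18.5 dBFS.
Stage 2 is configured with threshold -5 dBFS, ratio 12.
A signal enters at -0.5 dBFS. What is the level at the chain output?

-12.5 dBFS

Stage 1: overshoot 18 dB → 18/6 = 3 dB → -15.5 dBFS; +3 dB make-up → -12.5 dBFS.
Stage 2: -12.5 dBFS is at or below the -5 dBFS threshold — no compression; output -12.5 dBFS.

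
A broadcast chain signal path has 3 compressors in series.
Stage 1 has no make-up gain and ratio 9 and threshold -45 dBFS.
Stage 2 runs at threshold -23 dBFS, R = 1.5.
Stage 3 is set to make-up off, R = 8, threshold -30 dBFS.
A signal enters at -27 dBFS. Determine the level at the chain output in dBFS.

-43 dBFS

Stage 1: 18 dB above -45 dBFS, reduced 9:1 to 2 dB above → -43 dBFS.
Stage 2: -43 dBFS ≤ -23 dBFS, so stage 2 doesn't engage; output -43 dBFS.
Stage 3: below threshold (-43 ≤ -30); passes unchanged; output -43 dBFS.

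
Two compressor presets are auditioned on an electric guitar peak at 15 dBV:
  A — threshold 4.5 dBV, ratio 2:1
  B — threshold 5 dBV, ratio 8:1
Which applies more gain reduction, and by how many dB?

B, by 3.5 dB

A: 10.5 dB over, compressed to 5.25 dB over, so 5.25 dB of GR.
B: 10 dB over, compressed to 1.25 dB over, so 8.75 dB of GR.
B applies 3.5 dB more gain reduction.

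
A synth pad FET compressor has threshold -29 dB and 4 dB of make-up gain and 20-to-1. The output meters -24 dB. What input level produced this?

-9 dB

Before make-up, the level was -24 − 4 = -28 dB.
The compressed level sits -28 − (-29) = 1 dB over threshold.
Input overshoot = R × output overshoot = 20 dB → input = -29 + 20 = -9 dB.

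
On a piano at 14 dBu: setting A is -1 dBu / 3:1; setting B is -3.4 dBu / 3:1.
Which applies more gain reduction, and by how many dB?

B, by 1.6 dB

A: GR = 15 − 15/3 = 10 dB.
B: GR = 17.4 − 17.4/3 = 11.6 dB.
B applies 1.6 dB more gain reduction.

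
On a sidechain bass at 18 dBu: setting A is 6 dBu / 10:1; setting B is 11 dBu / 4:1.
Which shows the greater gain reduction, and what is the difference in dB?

A, by 5.55 dB

A: overshoot 12 dB → output overshoot 1.2 dB → GR 10.8 dB.
B: overshoot 7 dB → output overshoot 1.75 dB → GR 5.25 dB.
A applies 5.55 dB more gain reduction.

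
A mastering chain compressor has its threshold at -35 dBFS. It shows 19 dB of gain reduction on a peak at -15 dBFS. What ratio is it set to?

Input overshoot = -15 − (-35) = 20 dB.
Output overshoot = 20 − 19 = 1 dB.
Ratio = input overshoot / output overshoot = 20 / 1 = 20.

20:1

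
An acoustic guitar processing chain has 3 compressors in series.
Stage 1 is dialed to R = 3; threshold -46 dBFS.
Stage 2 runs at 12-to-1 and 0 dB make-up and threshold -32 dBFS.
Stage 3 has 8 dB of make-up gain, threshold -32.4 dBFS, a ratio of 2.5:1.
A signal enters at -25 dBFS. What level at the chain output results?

Stage 1: -25 dBFS is 21 dB over -46 dBFS; at 3:1 that becomes 7 dB over, giving -39 dBFS.
Stage 2: -39 dBFS is at or below the -32 dBFS threshold — no compression; output -39 dBFS.
Stage 3: -39 dBFS ≤ -32.4 dBFS, so stage 3 doesn't engage; make-up brings it to -31 dBFS.

-31 dBFS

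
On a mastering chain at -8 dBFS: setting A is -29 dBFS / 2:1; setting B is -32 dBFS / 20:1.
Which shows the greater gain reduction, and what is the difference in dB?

A: overshoot 21 dB → output overshoot 10.5 dB → GR 10.5 dB.
B: overshoot 24 dB → output overshoot 1.2 dB → GR 22.8 dB.
B reduces 12.3 dB more.

B, by 12.3 dB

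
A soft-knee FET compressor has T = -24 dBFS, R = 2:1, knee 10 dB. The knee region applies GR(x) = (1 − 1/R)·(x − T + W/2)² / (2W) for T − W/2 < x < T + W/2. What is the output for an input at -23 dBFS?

-23.9 dBFS

x − T + W/2 = -23 − (-24) + 5 = 6.
GR = (1 − 1/2) × 6² / 20 = 0.5 × 36 / 20 = 0.9 dB.
Output = -23 − 0.9 = -23.9 dBFS.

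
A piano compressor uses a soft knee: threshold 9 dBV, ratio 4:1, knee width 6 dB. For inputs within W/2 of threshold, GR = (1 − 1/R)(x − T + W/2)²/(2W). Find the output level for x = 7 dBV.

6.9375 dBV

x − T + W/2 = 7 − 9 + 3 = 1.
GR = (1 − 1/4) × 1² / 12 = 0.75 × 1 / 12 = 0.0625 dB.
Output = 7 − 0.0625 = 6.9375 dBV.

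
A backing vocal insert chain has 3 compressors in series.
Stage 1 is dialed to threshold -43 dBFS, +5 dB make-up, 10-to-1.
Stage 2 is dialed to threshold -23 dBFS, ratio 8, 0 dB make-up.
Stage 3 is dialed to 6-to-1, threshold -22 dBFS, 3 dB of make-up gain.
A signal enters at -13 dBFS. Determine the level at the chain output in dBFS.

Stage 1: -13 dBFS is 30 dB over -43 dBFS; at 10:1 that becomes 3 dB over, giving -40 dBFS; +5 dB make-up → -35 dBFS.
Stage 2: -35 dBFS ≤ -23 dBFS, so stage 2 doesn't engage; output -35 dBFS.
Stage 3: below threshold (-35 ≤ -22); passes unchanged; make-up brings it to -32 dBFS.

-32 dBFS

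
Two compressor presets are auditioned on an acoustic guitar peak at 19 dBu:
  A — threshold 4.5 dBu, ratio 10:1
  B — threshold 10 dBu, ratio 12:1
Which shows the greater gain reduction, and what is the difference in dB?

A: GR = 14.5 − 14.5/10 = 13.05 dB.
B: GR = 9 − 9/12 = 8.25 dB.
A applies 4.8 dB more gain reduction.

A, by 4.8 dB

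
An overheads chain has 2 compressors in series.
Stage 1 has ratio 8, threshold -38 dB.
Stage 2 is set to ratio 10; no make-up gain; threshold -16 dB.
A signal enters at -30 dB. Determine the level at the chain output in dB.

Stage 1: overshoot 8 dB → 8/8 = 1 dB → -37 dB.
Stage 2: -37 dB is at or below the -16 dB threshold — no compression; output -37 dB.

-37 dB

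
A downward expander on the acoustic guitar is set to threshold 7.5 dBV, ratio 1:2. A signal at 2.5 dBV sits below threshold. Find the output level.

-2.5 dBV

The input is 5 dB below the 7.5 dBV threshold.
A 1:2 expander multiplies undershoot by 2: 5 × 2 = 10 dB below threshold.
Output = 7.5 − 10 = -2.5 dBV.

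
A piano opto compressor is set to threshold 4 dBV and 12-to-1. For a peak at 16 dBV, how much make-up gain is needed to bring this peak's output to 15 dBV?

10 dB

The peak compresses to 4 + 12/12 = 5 dBV.
To reach 15 dBV requires 15 − 5 = 10 dB of make-up.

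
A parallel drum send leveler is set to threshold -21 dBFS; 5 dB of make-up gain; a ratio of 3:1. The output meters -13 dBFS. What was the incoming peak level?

Stripping the +5 dB make-up gives -18 dBFS at the gain stage.
That's 3 dB above the -21 dBFS threshold.
Undo the ratio: input overshoot = 3 × 3 = 9 dB, giving input = -12 dBFS.

-12 dBFS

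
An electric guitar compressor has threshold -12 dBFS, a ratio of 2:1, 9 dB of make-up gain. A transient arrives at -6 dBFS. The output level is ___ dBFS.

Overshoot: -6 − (-12) = 6 dB.
The 6 dB excess becomes 3 dB after 2:1 reduction.
Output = -12 + 3 = -9 dBFS; make-up adds 9 dB, giving 0 dBFS.

0 dBFS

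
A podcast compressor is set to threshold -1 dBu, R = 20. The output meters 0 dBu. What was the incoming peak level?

That's 1 dB above the -1 dBu threshold.
Input overshoot = R × output overshoot = 20 dB → input = -1 + 20 = 19 dBu.

19 dBu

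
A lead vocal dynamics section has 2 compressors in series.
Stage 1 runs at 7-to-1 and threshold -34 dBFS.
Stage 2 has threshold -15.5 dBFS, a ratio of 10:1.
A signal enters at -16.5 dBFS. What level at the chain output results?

-31.5 dBFS

Stage 1: 17.5 dB above -34 dBFS, reduced 7:1 to 2.5 dB above → -31.5 dBFS.
Stage 2: -31.5 dBFS is at or below the -15.5 dBFS threshold — no compression; output -31.5 dBFS.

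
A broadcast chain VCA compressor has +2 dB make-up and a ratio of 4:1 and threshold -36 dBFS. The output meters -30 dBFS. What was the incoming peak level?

-20 dBFS

Before make-up, the level was -30 − 2 = -32 dBFS.
Post-compression overshoot = -32 − (-36) = 4 dB.
Before 4:1 compression the overshoot was 4 × 4 = 16 dB, so input = -36 + 16 = -20 dBFS.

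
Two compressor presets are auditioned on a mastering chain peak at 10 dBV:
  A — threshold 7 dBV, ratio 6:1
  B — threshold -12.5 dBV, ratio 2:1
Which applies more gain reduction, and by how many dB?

A: GR = 3 − 3/6 = 2.5 dB.
B: GR = 22.5 − 22.5/2 = 11.25 dB.
B applies 8.75 dB more gain reduction.

B, by 8.75 dB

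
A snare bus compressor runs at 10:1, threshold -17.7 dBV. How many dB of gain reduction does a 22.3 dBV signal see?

The signal is 40 dB above threshold.
After 10:1 compression the overshoot becomes 40/10 = 4 dB.
So the signal is attenuated by 40 − 4 = 36 dB.

36 dB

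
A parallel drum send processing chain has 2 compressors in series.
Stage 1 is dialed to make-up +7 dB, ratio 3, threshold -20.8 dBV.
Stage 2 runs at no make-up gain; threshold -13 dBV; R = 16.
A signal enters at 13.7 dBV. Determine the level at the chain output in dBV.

-12.33125 dBV

Stage 1: 13.7 dBV is 34.5 dB over -20.8 dBV; at 3:1 that becomes 11.5 dB over, giving -9.3 dBV; +7 dB make-up → -2.3 dBV.
Stage 2: overshoot 10.7 dB → 10.7/16 = 0.66875 dB → -12.33125 dBV.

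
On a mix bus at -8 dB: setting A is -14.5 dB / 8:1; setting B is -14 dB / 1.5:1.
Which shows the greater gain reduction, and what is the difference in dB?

A: overshoot 6.5 dB → output overshoot 0.8125 dB → GR 5.6875 dB.
B: overshoot 6 dB → output overshoot 4 dB → GR 2 dB.
Difference: 3.6875 dB in favour of A.

A, by 3.6875 dB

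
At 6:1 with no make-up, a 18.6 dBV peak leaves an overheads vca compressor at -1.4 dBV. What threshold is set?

Input is 24 dB above T (since output overshoot × R = input overshoot: (-1.4 − T)·6 = 18.6 − T gives T = -5.4 dBV).
Check: -5.4 + (18.6 − (-5.4))/6 = -5.4 + 4 = -1.4 dBV. ✓

-5.4 dBV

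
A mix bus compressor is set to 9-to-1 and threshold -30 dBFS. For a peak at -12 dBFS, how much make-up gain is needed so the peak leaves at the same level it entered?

Without make-up, output = threshold + overshoot/9 = -30 + 2 = -28 dBFS.
Gap to target: 16 dB.

16 dB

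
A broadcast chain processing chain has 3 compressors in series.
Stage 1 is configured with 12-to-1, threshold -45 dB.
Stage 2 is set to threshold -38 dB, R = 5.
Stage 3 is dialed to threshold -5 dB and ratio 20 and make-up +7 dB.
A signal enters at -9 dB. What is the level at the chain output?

Stage 1: -9 dB is 36 dB over -45 dB; at 12:1 that becomes 3 dB over, giving -42 dB.
Stage 2: below threshold (-42 ≤ -38); passes unchanged; output -42 dB.
Stage 3: -42 dB is at or below the -5 dB threshold — no compression; make-up brings it to -35 dB.

-35 dB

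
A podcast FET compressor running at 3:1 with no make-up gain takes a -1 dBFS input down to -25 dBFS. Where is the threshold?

-37 dBFS

Let T be the threshold. Output overshoot = (input overshoot)/R, so -25 − T = (-1 − T)/3.
3·(-25 − T) = -1 − T → 2·T = -75 − (-1) = -74.
T = -74/2 = -37 dBFS.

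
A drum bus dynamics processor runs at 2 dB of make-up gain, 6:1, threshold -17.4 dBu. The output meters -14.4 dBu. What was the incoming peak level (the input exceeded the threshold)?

Before make-up, the level was -14.4 − 2 = -16.4 dBu.
That's 1 dB above the -17.4 dBu threshold.
Input overshoot = R × output overshoot = 6 dB → input = -17.4 + 6 = -11.4 dBu.

-11.4 dBu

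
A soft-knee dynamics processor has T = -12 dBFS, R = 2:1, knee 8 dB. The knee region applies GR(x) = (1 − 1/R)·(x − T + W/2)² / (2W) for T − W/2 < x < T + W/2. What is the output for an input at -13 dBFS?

x − T + W/2 = -13 − (-12) + 4 = 3.
GR = (1 − 1/2) × 3² / 16 = 0.5 × 9 / 16 = 0.28125 dB.
Output = -13 − 0.28125 = -13.28125 dBFS.

-13.28125 dBFS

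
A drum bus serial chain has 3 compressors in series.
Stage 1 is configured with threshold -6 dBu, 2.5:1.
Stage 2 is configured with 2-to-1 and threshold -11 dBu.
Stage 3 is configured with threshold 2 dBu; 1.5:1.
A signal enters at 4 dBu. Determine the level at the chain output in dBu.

Stage 1: 4 dBu is 10 dB over -6 dBu; at 2.5:1 that becomes 4 dB over, giving -2 dBu.
Stage 2: overshoot 9 dB → 9/2 = 4.5 dB → -6.5 dBu.
Stage 3: -6.5 dBu is at or below the 2 dBu threshold — no compression; output -6.5 dBu.

-6.5 dBu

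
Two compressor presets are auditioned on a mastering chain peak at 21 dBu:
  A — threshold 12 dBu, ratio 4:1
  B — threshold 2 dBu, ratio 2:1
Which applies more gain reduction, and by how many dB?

A: 9 dB over, compressed to 2.25 dB over, so 6.75 dB of GR.
B: 19 dB over, compressed to 9.5 dB over, so 9.5 dB of GR.
Difference: 2.75 dB in favour of B.

B, by 2.75 dB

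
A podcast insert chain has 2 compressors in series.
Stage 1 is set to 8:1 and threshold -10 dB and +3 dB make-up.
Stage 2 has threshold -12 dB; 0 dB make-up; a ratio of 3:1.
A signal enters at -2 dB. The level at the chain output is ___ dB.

Stage 1: -2 dB is 8 dB over -10 dB; at 8:1 that becomes 1 dB over, giving -9 dB; +3 dB make-up → -6 dB.
Stage 2: 6 dB above -12 dB, reduced 3:1 to 2 dB above → -10 dB.

-10 dB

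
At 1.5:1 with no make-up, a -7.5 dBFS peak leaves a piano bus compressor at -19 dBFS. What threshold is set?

-42 dBFS

Gain reduction = -7.5 − (-19) = 11.5 dB; output overshoot = GR / (R − 1) = 11.5 / 0.5 = 23 dB.
Threshold = output − output overshoot = -19 − 23 = -42 dBFS.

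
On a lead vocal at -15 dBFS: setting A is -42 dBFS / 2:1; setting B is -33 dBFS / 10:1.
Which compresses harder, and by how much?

A: 27 dB over, compressed to 13.5 dB over, so 13.5 dB of GR.
B: 18 dB over, compressed to 1.8 dB over, so 16.2 dB of GR.
B reduces 2.7 dB more.

B, by 2.7 dB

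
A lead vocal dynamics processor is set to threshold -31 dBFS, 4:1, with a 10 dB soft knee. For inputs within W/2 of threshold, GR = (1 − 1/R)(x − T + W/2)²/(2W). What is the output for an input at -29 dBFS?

x − T + W/2 = -29 − (-31) + 5 = 7.
GR = (1 − 1/4) × 7² / 20 = 0.75 × 49 / 20 = 1.8375 dB.
Output = -29 − 1.8375 = -30.8375 dBFS.

-30.8375 dBFS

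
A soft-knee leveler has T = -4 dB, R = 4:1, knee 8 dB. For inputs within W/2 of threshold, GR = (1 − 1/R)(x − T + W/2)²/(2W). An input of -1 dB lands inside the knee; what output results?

-3.296875 dB

x − T + W/2 = -1 − (-4) + 4 = 7.
GR = (1 − 1/4) × 7² / 16 = 0.75 × 49 / 16 = 2.296875 dB.
Output = -1 − 2.296875 = -3.296875 dB.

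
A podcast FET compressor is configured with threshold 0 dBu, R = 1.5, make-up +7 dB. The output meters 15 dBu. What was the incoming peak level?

12 dBu

Remove make-up: 15 − 7 = 8 dBu.
Post-compression overshoot = 8 − 0 = 8 dB.
Before 1.5:1 compression the overshoot was 8 × 1.5 = 12 dB, so input = 0 + 12 = 12 dBu.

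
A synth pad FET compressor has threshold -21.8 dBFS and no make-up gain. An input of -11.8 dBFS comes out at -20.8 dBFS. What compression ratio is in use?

Input overshoot = -11.8 − (-21.8) = 10 dB; output overshoot = -20.8 − (-21.8) = 1 dB.
Ratio = 10 / 1 = 10.

10:1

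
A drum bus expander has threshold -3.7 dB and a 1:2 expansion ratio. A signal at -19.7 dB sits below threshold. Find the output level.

-35.7 dB

Undershoot = (-3.7) − (-19.7) = 16 dB.
At 1:2, that expands to 32 dB under threshold.
Output = -3.7 − 32 = -35.7 dB.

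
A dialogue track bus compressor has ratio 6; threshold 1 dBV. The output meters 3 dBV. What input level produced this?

13 dBV

That's 2 dB above the 1 dBV threshold.
Input overshoot = R × output overshoot = 12 dB → input = 1 + 12 = 13 dBV.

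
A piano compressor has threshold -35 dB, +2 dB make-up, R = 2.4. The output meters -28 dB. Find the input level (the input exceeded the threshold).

-23 dB

Before make-up, the level was -28 − 2 = -30 dB.
The compressed level sits -30 − (-35) = 5 dB over threshold.
Undo the ratio: input overshoot = 5 × 2.4 = 12 dB, giving input = -23 dB.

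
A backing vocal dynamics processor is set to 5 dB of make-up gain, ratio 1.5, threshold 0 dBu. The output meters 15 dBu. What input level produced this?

15 dBu

Remove make-up: 15 − 5 = 10 dBu.
That's 10 dB above the 0 dBu threshold.
Before 1.5:1 compression the overshoot was 10 × 1.5 = 15 dB, so input = 0 + 15 = 15 dBu.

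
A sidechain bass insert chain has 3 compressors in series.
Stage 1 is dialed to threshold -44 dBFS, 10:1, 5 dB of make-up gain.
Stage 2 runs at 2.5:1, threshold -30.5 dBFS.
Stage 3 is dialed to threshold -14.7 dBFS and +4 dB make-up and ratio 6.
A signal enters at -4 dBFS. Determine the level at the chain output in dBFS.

-31 dBFS

Stage 1: -4 dBFS is 40 dB over -44 dBFS; at 10:1 that becomes 4 dB over, giving -40 dBFS; +5 dB make-up → -35 dBFS.
Stage 2: below threshold (-35 ≤ -30.5); passes unchanged; output -35 dBFS.
Stage 3: -35 dBFS ≤ -14.7 dBFS, so stage 3 doesn't engage; make-up brings it to -31 dBFS.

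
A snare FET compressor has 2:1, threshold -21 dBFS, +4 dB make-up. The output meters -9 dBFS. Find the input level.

-5 dBFS

Remove make-up: -9 − 4 = -13 dBFS.
The compressed level sits -13 − (-21) = 8 dB over threshold.
Undo the ratio: input overshoot = 8 × 2 = 16 dB, giving input = -5 dBFS.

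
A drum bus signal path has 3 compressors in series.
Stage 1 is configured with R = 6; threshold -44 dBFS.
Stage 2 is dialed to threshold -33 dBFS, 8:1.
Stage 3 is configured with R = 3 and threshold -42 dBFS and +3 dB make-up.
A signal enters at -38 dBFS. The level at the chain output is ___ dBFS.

Stage 1: overshoot 6 dB → 6/6 = 1 dB → -43 dBFS.
Stage 2: -43 dBFS ≤ -33 dBFS, so stage 2 doesn't engage; output -43 dBFS.
Stage 3: below threshold (-43 ≤ -42); passes unchanged; make-up brings it to -40 dBFS.

-40 dBFS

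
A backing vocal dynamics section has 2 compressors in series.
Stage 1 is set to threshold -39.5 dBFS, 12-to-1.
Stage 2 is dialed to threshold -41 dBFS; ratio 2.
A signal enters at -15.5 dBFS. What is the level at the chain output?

Stage 1: -15.5 dBFS is 24 dB over -39.5 dBFS; at 12:1 that becomes 2 dB over, giving -37.5 dBFS.
Stage 2: 3.5 dB above -41 dBFS, reduced 2:1 to 1.75 dB above → -39.25 dBFS.

-39.25 dBFS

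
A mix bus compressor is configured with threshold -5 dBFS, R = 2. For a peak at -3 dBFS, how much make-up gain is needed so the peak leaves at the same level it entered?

The peak compresses to -5 + 2/2 = -4 dBFS.
To reach -3 dBFS requires -3 − (-4) = 1 dB of make-up.

1 dB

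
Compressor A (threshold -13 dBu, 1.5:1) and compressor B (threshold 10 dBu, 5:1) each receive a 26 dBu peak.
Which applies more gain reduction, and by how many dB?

A, by 0.2 dB

A: GR = 39 − 39/1.5 = 13 dB.
B: GR = 16 − 16/5 = 12.8 dB.
Difference: 0.2 dB in favour of A.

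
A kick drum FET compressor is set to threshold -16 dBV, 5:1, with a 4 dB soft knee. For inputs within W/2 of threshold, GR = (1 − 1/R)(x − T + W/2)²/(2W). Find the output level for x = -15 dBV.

x − T + W/2 = -15 − (-16) + 2 = 3.
GR = (1 − 1/5) × 3² / 8 = 0.8 × 9 / 8 = 0.9 dB.
Output = -15 − 0.9 = -15.9 dBV.

-15.9 dBV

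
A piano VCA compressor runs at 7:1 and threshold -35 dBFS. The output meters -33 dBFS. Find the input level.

-21 dBFS

Post-compression overshoot = -33 − (-35) = 2 dB.
Undo the ratio: input overshoot = 2 × 7 = 14 dB, giving input = -21 dBFS.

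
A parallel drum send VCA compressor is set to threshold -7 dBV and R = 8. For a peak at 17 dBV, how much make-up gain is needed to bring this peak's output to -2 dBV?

2 dB

Overshoot 24 dB → 24/8 = 3 dB after compression, so the compressed level is -7 + 3 = -4 dBV.
Make-up = target − compressed = -2 − (-4) = 2 dB.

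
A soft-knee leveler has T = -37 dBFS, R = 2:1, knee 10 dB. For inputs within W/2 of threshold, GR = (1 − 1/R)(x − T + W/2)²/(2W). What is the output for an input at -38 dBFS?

x − T + W/2 = -38 − (-37) + 5 = 4.
GR = (1 − 1/2) × 4² / 20 = 0.5 × 16 / 20 = 0.4 dB.
Output = -38 − 0.4 = -38.4 dBFS.

-38.4 dBFS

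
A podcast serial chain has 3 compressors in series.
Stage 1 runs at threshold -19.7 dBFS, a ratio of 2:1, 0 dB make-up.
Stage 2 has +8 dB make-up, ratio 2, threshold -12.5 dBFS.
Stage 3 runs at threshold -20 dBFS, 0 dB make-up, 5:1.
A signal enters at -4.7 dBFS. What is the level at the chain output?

-16.87 dBFS

Stage 1: overshoot 15 dB → 15/2 = 7.5 dB → -12.2 dBFS.
Stage 2: -12.2 dBFS is 0.3 dB over -12.5 dBFS; at 2:1 that becomes 0.15 dB over, giving -12.35 dBFS; +8 dB make-up → -4.35 dBFS.
Stage 3: -4.35 dBFS is 15.65 dB over -20 dBFS; at 5:1 that becomes 3.13 dB over, giving -16.87 dBFS.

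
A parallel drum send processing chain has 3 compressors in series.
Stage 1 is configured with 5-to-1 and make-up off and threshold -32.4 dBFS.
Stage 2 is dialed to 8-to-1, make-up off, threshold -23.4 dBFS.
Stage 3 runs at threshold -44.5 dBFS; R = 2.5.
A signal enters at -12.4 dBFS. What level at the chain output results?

-38.06 dBFS

Stage 1: 20 dB above -32.4 dBFS, reduced 5:1 to 4 dB above → -28.4 dBFS.
Stage 2: -28.4 dBFS is at or below the -23.4 dBFS threshold — no compression; output -28.4 dBFS.
Stage 3: -28.4 dBFS is 16.1 dB over -44.5 dBFS; at 2.5:1 that becomes 6.44 dB over, giving -38.06 dBFS.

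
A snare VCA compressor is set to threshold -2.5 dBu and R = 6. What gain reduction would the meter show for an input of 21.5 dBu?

20 dB

The signal is 24 dB above threshold.
After 6:1 compression the overshoot becomes 24/6 = 4 dB.
Gain reduction = 24 − 4 = 20 dB.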